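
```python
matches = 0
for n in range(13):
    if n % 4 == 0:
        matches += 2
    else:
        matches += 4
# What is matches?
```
Trace:
  matches=0
  matches=2, n=0
  matches=6, n=1
  matches=10, n=2
  matches=14, n=3
  matches=16, n=4
  matches=20, n=5
  matches=24, n=6
  matches=28, n=7
  matches=30, n=8
  matches=34, n=9
  matches=38, n=10
  matches=42, n=11
  matches=44, n=12

Final answer: 44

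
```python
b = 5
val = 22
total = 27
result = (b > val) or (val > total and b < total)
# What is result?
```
Trace:
  b=5
  b=5, val=22
  b=5, val=22, total=27
  b=5, val=22, total=27, result=False

Final answer: False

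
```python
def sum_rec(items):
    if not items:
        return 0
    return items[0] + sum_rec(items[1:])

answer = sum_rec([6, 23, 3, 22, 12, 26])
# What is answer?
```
Call trace:
sum_rec(items=[6, 23, 3, 22, 12, 26])
  sum_rec(items=[23, 3, 22, 12, 26])
    sum_rec(items=[3, 22, 12, 26])
      sum_rec(items=[22, 12, 26])
        sum_rec(items=[12, 26])
          sum_rec(items=[26])
            sum_rec(items=[])
            -> return 0
          -> return 26
        -> return 38
      -> return 60
    -> return 63
  -> return 86
-> return 92

Final answer: 92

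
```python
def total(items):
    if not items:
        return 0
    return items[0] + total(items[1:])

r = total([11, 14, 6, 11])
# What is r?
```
Call trace:
total(items=[11, 14, 6, 11])
  total(items=[14, 6, 11])
    total(items=[6, 11])
      total(items=[11])
        total(items=[])
        -> return 0
      -> return 11
    -> return 17
  -> return 31
-> return 42

Final answer: 42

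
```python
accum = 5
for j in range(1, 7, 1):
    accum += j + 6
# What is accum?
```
Trace:
  accum=5
  accum=12, j=1
  accum=20, j=2
  accum=29, j=3
  accum=39, j=4
  accum=50, j=5
  accum=62, j=6

Final answer: 62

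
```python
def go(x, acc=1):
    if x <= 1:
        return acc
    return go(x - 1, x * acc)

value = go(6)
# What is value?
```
Call trace:
go(x=6, acc=1)
  go(x=5, acc=6)
    go(x=4, acc=30)
      go(x=3, acc=120)
        go(x=2, acc=360)
          go(x=1, acc=720)
          -> return 720
        -> return 720
      -> return 720
    -> return 720
  -> return 720
-> return 720

Final answer: 720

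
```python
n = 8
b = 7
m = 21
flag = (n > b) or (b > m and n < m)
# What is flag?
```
Trace:
  n=8
  n=8, b=7
  n=8, b=7, m=21
  n=8, b=7, m=21, flag=True

Final answer: True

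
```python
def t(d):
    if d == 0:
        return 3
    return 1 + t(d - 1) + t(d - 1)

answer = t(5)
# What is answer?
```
Call trace (a repeated sub-call is expanded the first time; later identical calls just restate its return value):
t(d=5)
  t(d=4)
    t(d=3)
      t(d=2)
        t(d=1)
          t(d=0)
          -> return 3
          t(d=0)
          -> return 3
        -> return 7
        t(d=1) -> return 7  (same call as traced above)
      -> return 15
      t(d=2) -> return 15  (same call as traced above)
    -> return 31
    t(d=3) -> return 31  (same call as traced above)
  -> return 63
  t(d=4) -> return 63  (same call as traced above)
-> return 127

Final answer: 127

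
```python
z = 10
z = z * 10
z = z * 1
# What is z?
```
Trace:
  z=10
  z=100
  z=100

Final answer: 100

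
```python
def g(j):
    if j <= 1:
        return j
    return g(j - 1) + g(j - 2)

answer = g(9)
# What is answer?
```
Call trace (a repeated sub-call is expanded the first time; later identical calls just restate its return value):
g(j=9)
  g(j=8)
    g(j=7)
      g(j=6)
        g(j=5)
          g(j=4)
            g(j=3)
              g(j=2)
                g(j=1)
                -> return 1
                g(j=0)
                -> return 0
              -> return 1
              g(j=1)
              -> return 1
            -> return 2
            g(j=2) -> return 1  (same call as traced above)
          -> return 3
          g(j=3) -> return 2  (same call as traced above)
        -> return 5
        g(j=4) -> return 3  (same call as traced above)
      -> return 8
      g(j=5) -> return 5  (same call as traced above)
    -> return 13
    g(j=6) -> return 8  (same call as traced above)
  -> return 21
  g(j=7) -> return 13  (same call as traced above)
-> return 34

Final answer: 34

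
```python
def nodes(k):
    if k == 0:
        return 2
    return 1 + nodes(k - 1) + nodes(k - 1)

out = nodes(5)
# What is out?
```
Call trace (a repeated sub-call is expanded the first time; later identical calls just restate its return value):
nodes(k=5)
  nodes(k=4)
    nodes(k=3)
      nodes(k=2)
        nodes(k=1)
          nodes(k=0)
          -> return 2
          nodes(k=0)
          -> return 2
        -> return 5
        nodes(k=1) -> return 5  (same call as traced above)
      -> return 11
      nodes(k=2) -> return 11  (same call as traced above)
    -> return 23
    nodes(k=3) -> return 23  (same call as traced above)
  -> return 47
  nodes(k=4) -> return 47  (same call as traced above)
-> return 95

Final answer: 95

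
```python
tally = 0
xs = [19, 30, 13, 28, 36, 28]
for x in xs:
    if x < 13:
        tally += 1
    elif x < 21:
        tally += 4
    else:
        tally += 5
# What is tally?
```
Trace:
  tally=0
  tally=4, x=19
  tally=9, x=30
  tally=13, x=13
  tally=18, x=28
  tally=23, x=36
  tally=28, x=28

Final answer: 28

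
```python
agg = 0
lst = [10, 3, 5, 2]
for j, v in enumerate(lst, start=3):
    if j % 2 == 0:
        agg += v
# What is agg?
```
Trace:
  agg=0
  agg=0, j=3, v=10
  agg=3, j=4, v=3
  agg=3, j=5, v=5
  agg=5, j=6, v=2

Final answer: 5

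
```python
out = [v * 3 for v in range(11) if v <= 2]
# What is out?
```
Trace:
  v=0
  v=1
  v=2
  v=3
  v=4
  v=5
  v=6
  v=7
  v=8
  v=9
  v=10
  out=[0, 3, 6]

Final answer: [0, 3, 6]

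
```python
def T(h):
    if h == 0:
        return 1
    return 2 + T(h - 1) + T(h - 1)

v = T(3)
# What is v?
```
Call trace (a repeated sub-call is expanded the first time; later identical calls just restate its return value):
T(h=3)
  T(h=2)
    T(h=1)
      T(h=0)
      -> return 1
      T(h=0)
      -> return 1
    -> return 4
    T(h=1) -> return 4  (same call as traced above)
  -> return 10
  T(h=2) -> return 10  (same call as traced above)
-> return 22

Final answer: 22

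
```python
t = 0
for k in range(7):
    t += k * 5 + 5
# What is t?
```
Trace:
  t=0
  t=5, k=0
  t=15, k=1
  t=30, k=2
  t=50, k=3
  t=75, k=4
  t=105, k=5
  t=140, k=6

Final answer: 140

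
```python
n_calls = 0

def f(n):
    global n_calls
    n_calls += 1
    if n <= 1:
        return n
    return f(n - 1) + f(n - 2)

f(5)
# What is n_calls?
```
Call trace (a repeated sub-call is expanded the first time; later identical calls just restate its return value):
f(n=5)
  f(n=4)
    f(n=3)
      f(n=2)
        f(n=1)
        -> return 1
        f(n=0)
        -> return 0
      -> return 1
      f(n=1)
      -> return 1
    -> return 2
    f(n=2) -> return 1  (same call as traced above)
  -> return 3
  f(n=3) -> return 2  (same call as traced above)
-> return 5

n_calls is incremented once per call, so count the calls in each subtree. Let C(n) = number of calls made by f(n).
C(0) = C(1) = 1 (base case, no recursion); C(n) = 1 + C(n - 1) + C(n - 2) otherwise.
C(2) = 1 + C(1) + C(0) = 1 + 1 + 1 = 3
C(3) = 1 + C(2) + C(1) = 1 + 3 + 1 = 5
C(4) = 1 + C(3) + C(2) = 1 + 5 + 3 = 9
C(5) = 1 + C(4) + C(3) = 1 + 9 + 5 = 15
n_calls = C(5) = 15

Final answer: 15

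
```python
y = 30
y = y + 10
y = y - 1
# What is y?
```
Trace:
  y=30
  y=40
  y=39

Final answer: 39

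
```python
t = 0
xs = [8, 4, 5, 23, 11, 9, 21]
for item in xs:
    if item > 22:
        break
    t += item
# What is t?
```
Trace:
  t=0
  t=8, item=8
  t=12, item=4
  t=17, item=5
  t=17, item=23

Final answer: 17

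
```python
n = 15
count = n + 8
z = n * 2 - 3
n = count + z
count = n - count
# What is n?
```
Trace:
  n=15
  n=15, count=23
  n=15, count=23, z=27
  n=50, count=23, z=27
  n=50, count=27, z=27

Final answer: 50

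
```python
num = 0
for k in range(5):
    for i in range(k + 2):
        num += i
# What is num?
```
Trace:
  num=0
  num=0, k=0, i=0
  num=1, k=0, i=1
  num=1, k=1, i=0
  num=2, k=1, i=1
  num=4, k=1, i=2
  num=4, k=2, i=0
  num=5, k=2, i=1
  num=7, k=2, i=2
  num=10, k=2, i=3
  num=10, k=3, i=0
  num=11, k=3, i=1
  num=13, k=3, i=2
  num=16, k=3, i=3
  num=20, k=3, i=4
  num=20, k=4, i=0
  num=21, k=4, i=1
  num=23, k=4, i=2
  num=26, k=4, i=3
  num=30, k=4, i=4
  num=35, k=4, i=5

Final answer: 35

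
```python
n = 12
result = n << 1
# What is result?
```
Trace:
  n=12
  n=12, result=24

Final answer: 24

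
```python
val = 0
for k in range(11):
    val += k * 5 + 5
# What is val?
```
Trace:
  val=0
  val=5, k=0
  val=15, k=1
  val=30, k=2
  val=50, k=3
  val=75, k=4
  val=105, k=5
  val=140, k=6
  val=180, k=7
  val=225, k=8
  val=275, k=9
  val=330, k=10

Final answer: 330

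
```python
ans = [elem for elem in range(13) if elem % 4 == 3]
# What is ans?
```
Trace:
  elem=0
  elem=1
  elem=2
  elem=3
  elem=4
  elem=5
  elem=6
  elem=7
  elem=8
  elem=9
  elem=10
  elem=11
  elem=12
  ans=[3, 7, 11]

Final answer: [3, 7, 11]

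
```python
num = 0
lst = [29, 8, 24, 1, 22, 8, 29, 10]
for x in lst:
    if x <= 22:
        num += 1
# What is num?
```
Trace:
  num=0
  num=0, x=29
  num=1, x=8
  num=1, x=24
  num=2, x=1
  num=3, x=22
  num=4, x=8
  num=4, x=29
  num=5, x=10

Final answer: 5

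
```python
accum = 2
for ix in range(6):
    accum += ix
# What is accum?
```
Trace:
  accum=2
  accum=2, ix=0
  accum=3, ix=1
  accum=5, ix=2
  accum=8, ix=3
  accum=12, ix=4
  accum=17, ix=5

Final answer: 17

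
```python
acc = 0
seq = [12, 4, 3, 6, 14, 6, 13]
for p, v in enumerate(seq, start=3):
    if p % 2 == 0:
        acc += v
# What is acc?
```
Trace:
  acc=0
  acc=0, p=3, v=12
  acc=4, p=4, v=4
  acc=4, p=5, v=3
  acc=10, p=6, v=6
  acc=10, p=7, v=14
  acc=16, p=8, v=6
  acc=16, p=9, v=13

Final answer: 16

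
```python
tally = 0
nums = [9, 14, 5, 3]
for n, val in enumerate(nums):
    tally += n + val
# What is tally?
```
Trace:
  tally=0
  tally=9, n=0, val=9
  tally=24, n=1, val=14
  tally=31, n=2, val=5
  tally=37, n=3, val=3

Final answer: 37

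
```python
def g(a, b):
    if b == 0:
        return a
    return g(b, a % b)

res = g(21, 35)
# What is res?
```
Call trace:
g(a=21, b=35)
  g(a=35, b=21)
    g(a=21, b=14)
      g(a=14, b=7)
        g(a=7, b=0)
        -> return 7
      -> return 7
    -> return 7
  -> return 7
-> return 7

Final answer: 7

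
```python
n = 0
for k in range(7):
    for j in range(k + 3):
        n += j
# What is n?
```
Trace:
  n=0
  n=0, k=0, j=0
  n=1, k=0, j=1
  n=3, k=0, j=2
  n=3, k=1, j=0
  n=4, k=1, j=1
  n=6, k=1, j=2
  n=9, k=1, j=3
  n=9, k=2, j=0
  n=10, k=2, j=1
  n=12, k=2, j=2
  n=15, k=2, j=3
  n=19, k=2, j=4
  n=19, k=3, j=0
  n=20, k=3, j=1
  n=22, k=3, j=2
  n=25, k=3, j=3
  n=29, k=3, j=4
  n=34, k=3, j=5
  n=34, k=4, j=0
  n=35, k=4, j=1
  n=37, k=4, j=2
  n=40, k=4, j=3
  n=44, k=4, j=4
  n=49, k=4, j=5
  n=55, k=4, j=6
  n=55, k=5, j=0
  n=56, k=5, j=1
  n=58, k=5, j=2
  n=61, k=5, j=3
  n=65, k=5, j=4
  n=70, k=5, j=5
  n=76, k=5, j=6
  n=83, k=5, j=7
  n=83, k=6, j=0
  n=84, k=6, j=1
  n=86, k=6, j=2
  n=89, k=6, j=3
  n=93, k=6, j=4
  n=98, k=6, j=5
  n=104, k=6, j=6
  n=111, k=6, j=7
  n=119, k=6, j=8

Final answer: 119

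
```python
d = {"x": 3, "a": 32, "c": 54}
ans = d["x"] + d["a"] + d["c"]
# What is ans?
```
Trace:
  d={'x': 3, 'a': 32, 'c': 54}
  d={'x': 3, 'a': 32, 'c': 54}, ans=89

Final answer: 89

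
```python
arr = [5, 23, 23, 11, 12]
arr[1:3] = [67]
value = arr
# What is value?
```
Trace:
  arr=[5, 23, 23, 11, 12]
  arr=[5, 67, 11, 12]
  arr=[5, 67, 11, 12], value=[5, 67, 11, 12]

Final answer: [5, 67, 11, 12]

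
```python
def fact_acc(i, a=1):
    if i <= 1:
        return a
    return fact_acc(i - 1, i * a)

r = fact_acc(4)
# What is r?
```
Call trace:
fact_acc(i=4, a=1)
  fact_acc(i=3, a=4)
    fact_acc(i=2, a=12)
      fact_acc(i=1, a=24)
      -> return 24
    -> return 24
  -> return 24
-> return 24

Final answer: 24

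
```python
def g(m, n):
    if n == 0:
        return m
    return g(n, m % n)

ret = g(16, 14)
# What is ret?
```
Call trace:
g(m=16, n=14)
  g(m=14, n=2)
    g(m=2, n=0)
    -> return 2
  -> return 2
-> return 2

Final answer: 2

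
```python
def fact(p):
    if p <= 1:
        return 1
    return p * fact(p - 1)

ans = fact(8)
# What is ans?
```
Call trace:
fact(p=8)
  fact(p=7)
    fact(p=6)
      fact(p=5)
        fact(p=4)
          fact(p=3)
            fact(p=2)
              fact(p=1)
              -> return 1
            -> return 2
          -> return 6
        -> return 24
      -> return 120
    -> return 720
  -> return 5040
-> return 40320

Final answer: 40320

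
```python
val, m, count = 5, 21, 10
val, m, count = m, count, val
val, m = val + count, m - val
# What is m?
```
Trace:
  val=5, m=21, count=10
  val=21, m=10, count=5
  val=26, m=-11, count=5

Final answer: -11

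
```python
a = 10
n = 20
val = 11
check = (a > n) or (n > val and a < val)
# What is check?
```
Trace:
  a=10
  a=10, n=20
  a=10, n=20, val=11
  a=10, n=20, val=11, check=True

Final answer: True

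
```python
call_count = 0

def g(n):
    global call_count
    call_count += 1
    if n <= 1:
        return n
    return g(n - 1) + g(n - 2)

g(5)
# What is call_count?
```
Call trace (a repeated sub-call is expanded the first time; later identical calls just restate its return value):
g(n=5)
  g(n=4)
    g(n=3)
      g(n=2)
        g(n=1)
        -> return 1
        g(n=0)
        -> return 0
      -> return 1
      g(n=1)
      -> return 1
    -> return 2
    g(n=2) -> return 1  (same call as traced above)
  -> return 3
  g(n=3) -> return 2  (same call as traced above)
-> return 5

call_count is incremented once per call, so count the calls in each subtree. Let C(n) = number of calls made by g(n).
C(0) = C(1) = 1 (base case, no recursion); C(n) = 1 + C(n - 1) + C(n - 2) otherwise.
C(2) = 1 + C(1) + C(0) = 1 + 1 + 1 = 3
C(3) = 1 + C(2) + C(1) = 1 + 3 + 1 = 5
C(4) = 1 + C(3) + C(2) = 1 + 5 + 3 = 9
C(5) = 1 + C(4) + C(3) = 1 + 9 + 5 = 15
call_count = C(5) = 15

Final answer: 15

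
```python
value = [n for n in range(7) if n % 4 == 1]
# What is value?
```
Trace:
  n=0
  n=1
  n=2
  n=3
  n=4
  n=5
  n=6
  value=[1, 5]

Final answer: [1, 5]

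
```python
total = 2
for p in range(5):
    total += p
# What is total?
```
Trace:
  total=2
  total=2, p=0
  total=3, p=1
  total=5, p=2
  total=8, p=3
  total=12, p=4

Final answer: 12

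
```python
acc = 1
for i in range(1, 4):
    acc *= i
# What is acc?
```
Trace:
  acc=1
  acc=1, i=1
  acc=2, i=2
  acc=6, i=3

Final answer: 6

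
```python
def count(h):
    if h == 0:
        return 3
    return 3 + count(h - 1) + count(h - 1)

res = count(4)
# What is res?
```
Call trace (a repeated sub-call is expanded the first time; later identical calls just restate its return value):
count(h=4)
  count(h=3)
    count(h=2)
      count(h=1)
        count(h=0)
        -> return 3
        count(h=0)
        -> return 3
      -> return 9
      count(h=1) -> return 9  (same call as traced above)
    -> return 21
    count(h=2) -> return 21  (same call as traced above)
  -> return 45
  count(h=3) -> return 45  (same call as traced above)
-> return 93

Final answer: 93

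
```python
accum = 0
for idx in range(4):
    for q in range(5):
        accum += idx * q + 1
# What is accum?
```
Trace:
  accum=0
  accum=1, idx=0, q=0
  accum=2, idx=0, q=1
  accum=3, idx=0, q=2
  accum=4, idx=0, q=3
  accum=5, idx=0, q=4
  accum=6, idx=1, q=0
  accum=8, idx=1, q=1
  accum=11, idx=1, q=2
  accum=15, idx=1, q=3
  accum=20, idx=1, q=4
  accum=21, idx=2, q=0
  accum=24, idx=2, q=1
  accum=29, idx=2, q=2
  accum=36, idx=2, q=3
  accum=45, idx=2, q=4
  accum=46, idx=3, q=0
  accum=50, idx=3, q=1
  accum=57, idx=3, q=2
  accum=67, idx=3, q=3
  accum=80, idx=3, q=4

Final answer: 80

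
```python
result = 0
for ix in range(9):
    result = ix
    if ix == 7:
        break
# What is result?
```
Trace:
  result=0
  result=0, ix=0
  result=1, ix=1
  result=2, ix=2
  result=3, ix=3
  result=4, ix=4
  result=5, ix=5
  result=6, ix=6
  result=7, ix=7

Final answer: 7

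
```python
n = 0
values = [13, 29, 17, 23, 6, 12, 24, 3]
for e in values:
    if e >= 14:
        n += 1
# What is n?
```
Trace:
  n=0
  n=0, e=13
  n=1, e=29
  n=2, e=17
  n=3, e=23
  n=3, e=6
  n=3, e=12
  n=4, e=24
  n=4, e=3

Final answer: 4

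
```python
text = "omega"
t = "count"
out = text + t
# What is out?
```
Trace:
  text='omega'
  text='omega', t='count'
  text='omega', t='count', out='omegacount'

Final answer: 'omegacount'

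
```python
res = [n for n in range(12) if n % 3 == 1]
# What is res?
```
Trace:
  n=0
  n=1
  n=2
  n=3
  n=4
  n=5
  n=6
  n=7
  n=8
  n=9
  n=10
  n=11
  res=[1, 4, 7, 10]

Final answer: [1, 4, 7, 10]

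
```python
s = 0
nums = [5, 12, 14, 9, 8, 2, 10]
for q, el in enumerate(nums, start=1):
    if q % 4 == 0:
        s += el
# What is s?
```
Trace:
  s=0
  s=0, q=1, el=5
  s=0, q=2, el=12
  s=0, q=3, el=14
  s=9, q=4, el=9
  s=9, q=5, el=8
  s=9, q=6, el=2
  s=9, q=7, el=10

Final answer: 9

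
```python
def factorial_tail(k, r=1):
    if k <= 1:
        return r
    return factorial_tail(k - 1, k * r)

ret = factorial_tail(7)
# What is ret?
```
Call trace:
factorial_tail(k=7, r=1)
  factorial_tail(k=6, r=7)
    factorial_tail(k=5, r=42)
      factorial_tail(k=4, r=210)
        factorial_tail(k=3, r=840)
          factorial_tail(k=2, r=2520)
            factorial_tail(k=1, r=5040)
            -> return 5040
          -> return 5040
        -> return 5040
      -> return 5040
    -> return 5040
  -> return 5040
-> return 5040

Final answer: 5040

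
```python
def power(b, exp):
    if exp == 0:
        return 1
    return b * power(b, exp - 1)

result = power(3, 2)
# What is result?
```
Call trace:
power(b=3, exp=2)
  power(b=3, exp=1)
    power(b=3, exp=0)
    -> return 1
  -> return 3
-> return 9

Final answer: 9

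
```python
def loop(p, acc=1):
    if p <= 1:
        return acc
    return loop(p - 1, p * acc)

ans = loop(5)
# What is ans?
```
Call trace:
loop(p=5, acc=1)
  loop(p=4, acc=5)
    loop(p=3, acc=20)
      loop(p=2, acc=60)
        loop(p=1, acc=120)
        -> return 120
      -> return 120
    -> return 120
  -> return 120
-> return 120

Final answer: 120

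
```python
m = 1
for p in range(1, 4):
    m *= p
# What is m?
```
Trace:
  m=1
  m=1, p=1
  m=2, p=2
  m=6, p=3

Final answer: 6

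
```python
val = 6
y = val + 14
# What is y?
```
Trace:
  val=6
  val=6, y=20

Final answer: 20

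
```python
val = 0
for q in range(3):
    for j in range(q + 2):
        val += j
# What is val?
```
Trace:
  val=0
  val=0, q=0, j=0
  val=1, q=0, j=1
  val=1, q=1, j=0
  val=2, q=1, j=1
  val=4, q=1, j=2
  val=4, q=2, j=0
  val=5, q=2, j=1
  val=7, q=2, j=2
  val=10, q=2, j=3

Final answer: 10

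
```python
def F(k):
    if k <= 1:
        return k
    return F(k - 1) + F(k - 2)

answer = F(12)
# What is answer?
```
Call trace (a repeated sub-call is expanded the first time; later identical calls just restate its return value):
F(k=12)
  F(k=11)
    F(k=10)
      F(k=9)
        F(k=8)
          F(k=7)
            F(k=6)
              F(k=5)
                F(k=4)
                  F(k=3)
                    F(k=2)
                      F(k=1)
                      -> return 1
                      F(k=0)
                      -> return 0
                    -> return 1
                    F(k=1)
                    -> return 1
                  -> return 2
                  F(k=2) -> return 1  (same call as traced above)
                -> return 3
                F(k=3) -> return 2  (same call as traced above)
              -> return 5
              F(k=4) -> return 3  (same call as traced above)
            -> return 8
            F(k=5) -> return 5  (same call as traced above)
          -> return 13
          F(k=6) -> return 8  (same call as traced above)
        -> return 21
        F(k=7) -> return 13  (same call as traced above)
      -> return 34
      F(k=8) -> return 21  (same call as traced above)
    -> return 55
    F(k=9) -> return 34  (same call as traced above)
  -> return 89
  F(k=10) -> return 55  (same call as traced above)
-> return 144

Final answer: 144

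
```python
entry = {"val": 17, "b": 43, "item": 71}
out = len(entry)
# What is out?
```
Trace:
  entry={'val': 17, 'b': 43, 'item': 71}
  entry={'val': 17, 'b': 43, 'item': 71}, out=3

Final answer: 3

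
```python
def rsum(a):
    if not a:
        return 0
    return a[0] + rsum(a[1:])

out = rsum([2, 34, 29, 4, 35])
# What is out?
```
Call trace:
rsum(a=[2, 34, 29, 4, 35])
  rsum(a=[34, 29, 4, 35])
    rsum(a=[29, 4, 35])
      rsum(a=[4, 35])
        rsum(a=[35])
          rsum(a=[])
          -> return 0
        -> return 35
      -> return 39
    -> return 68
  -> return 102
-> return 104

Final answer: 104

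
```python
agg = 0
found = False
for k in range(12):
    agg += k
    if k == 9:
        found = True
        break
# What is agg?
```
Trace:
  agg=0
  agg=0, found=False
  agg=0, found=False, k=0
  agg=1, found=False, k=1
  agg=3, found=False, k=2
  agg=6, found=False, k=3
  agg=10, found=False, k=4
  agg=15, found=False, k=5
  agg=21, found=False, k=6
  agg=28, found=False, k=7
  agg=36, found=False, k=8
  agg=45, found=True, k=9

Final answer: 45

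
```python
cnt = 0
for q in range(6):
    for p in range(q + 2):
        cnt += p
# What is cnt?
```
Trace:
  cnt=0
  cnt=0, q=0, p=0
  cnt=1, q=0, p=1
  cnt=1, q=1, p=0
  cnt=2, q=1, p=1
  cnt=4, q=1, p=2
  cnt=4, q=2, p=0
  cnt=5, q=2, p=1
  cnt=7, q=2, p=2
  cnt=10, q=2, p=3
  cnt=10, q=3, p=0
  cnt=11, q=3, p=1
  cnt=13, q=3, p=2
  cnt=16, q=3, p=3
  cnt=20, q=3, p=4
  cnt=20, q=4, p=0
  cnt=21, q=4, p=1
  cnt=23, q=4, p=2
  cnt=26, q=4, p=3
  cnt=30, q=4, p=4
  cnt=35, q=4, p=5
  cnt=35, q=5, p=0
  cnt=36, q=5, p=1
  cnt=38, q=5, p=2
  cnt=41, q=5, p=3
  cnt=45, q=5, p=4
  cnt=50, q=5, p=5
  cnt=56, q=5, p=6

Final answer: 56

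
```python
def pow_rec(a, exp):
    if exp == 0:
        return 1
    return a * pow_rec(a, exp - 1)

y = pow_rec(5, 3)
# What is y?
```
Call trace:
pow_rec(a=5, exp=3)
  pow_rec(a=5, exp=2)
    pow_rec(a=5, exp=1)
      pow_rec(a=5, exp=0)
      -> return 1
    -> return 5
  -> return 25
-> return 125

Final answer: 125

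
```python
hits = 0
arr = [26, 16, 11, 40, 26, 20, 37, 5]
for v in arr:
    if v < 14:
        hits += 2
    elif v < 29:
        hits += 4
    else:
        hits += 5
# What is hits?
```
Trace:
  hits=0
  hits=4, v=26
  hits=8, v=16
  hits=10, v=11
  hits=15, v=40
  hits=19, v=26
  hits=23, v=20
  hits=28, v=37
  hits=30, v=5

Final answer: 30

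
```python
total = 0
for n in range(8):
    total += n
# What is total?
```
Trace:
  total=0
  total=0, n=0
  total=1, n=1
  total=3, n=2
  total=6, n=3
  total=10, n=4
  total=15, n=5
  total=21, n=6
  total=28, n=7

Final answer: 28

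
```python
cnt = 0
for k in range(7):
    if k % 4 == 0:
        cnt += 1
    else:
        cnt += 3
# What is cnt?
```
Trace:
  cnt=0
  cnt=1, k=0
  cnt=4, k=1
  cnt=7, k=2
  cnt=10, k=3
  cnt=11, k=4
  cnt=14, k=5
  cnt=17, k=6

Final answer: 17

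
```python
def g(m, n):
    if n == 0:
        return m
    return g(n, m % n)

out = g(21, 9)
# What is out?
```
Call trace:
g(m=21, n=9)
  g(m=9, n=3)
    g(m=3, n=0)
    -> return 3
  -> return 3
-> return 3

Final answer: 3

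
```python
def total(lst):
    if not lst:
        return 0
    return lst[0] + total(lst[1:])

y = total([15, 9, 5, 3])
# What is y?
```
Call trace:
total(lst=[15, 9, 5, 3])
  total(lst=[9, 5, 3])
    total(lst=[5, 3])
      total(lst=[3])
        total(lst=[])
        -> return 0
      -> return 3
    -> return 8
  -> return 17
-> return 32

Final answer: 32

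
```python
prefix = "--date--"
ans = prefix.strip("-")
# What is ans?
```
Trace:
  prefix='--date--'
  prefix='--date--', ans='date'

Final answer: 'date'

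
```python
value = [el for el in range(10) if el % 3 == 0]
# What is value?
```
Trace:
  el=0
  el=1
  el=2
  el=3
  el=4
  el=5
  el=6
  el=7
  el=8
  el=9
  value=[0, 3, 6, 9]

Final answer: [0, 3, 6, 9]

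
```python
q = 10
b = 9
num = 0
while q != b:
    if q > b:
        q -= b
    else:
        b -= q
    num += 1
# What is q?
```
Trace:
  q=10
  q=10, b=9
  q=10, b=9, num=0
  q=1, b=9, num=1
  q=1, b=8, num=2
  q=1, b=7, num=3
  q=1, b=6, num=4
  q=1, b=5, num=5
  q=1, b=4, num=6
  q=1, b=3, num=7
  q=1, b=2, num=8
  q=1, b=1, num=9

Final answer: 1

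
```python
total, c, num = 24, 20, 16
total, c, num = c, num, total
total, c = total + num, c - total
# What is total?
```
Trace:
  total=24, c=20, num=16
  total=20, c=16, num=24
  total=44, c=-4, num=24

Final answer: 44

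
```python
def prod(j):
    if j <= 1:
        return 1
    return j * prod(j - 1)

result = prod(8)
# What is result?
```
Call trace:
prod(j=8)
  prod(j=7)
    prod(j=6)
      prod(j=5)
        prod(j=4)
          prod(j=3)
            prod(j=2)
              prod(j=1)
              -> return 1
            -> return 2
          -> return 6
        -> return 24
      -> return 120
    -> return 720
  -> return 5040
-> return 40320

Final answer: 40320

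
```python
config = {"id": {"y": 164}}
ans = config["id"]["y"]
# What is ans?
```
Trace:
  config={'id': {'y': 164}}
  config={'id': {'y': 164}}, ans=164

Final answer: 164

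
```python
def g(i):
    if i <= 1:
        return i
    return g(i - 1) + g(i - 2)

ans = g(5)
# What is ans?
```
Call trace (a repeated sub-call is expanded the first time; later identical calls just restate its return value):
g(i=5)
  g(i=4)
    g(i=3)
      g(i=2)
        g(i=1)
        -> return 1
        g(i=0)
        -> return 0
      -> return 1
      g(i=1)
      -> return 1
    -> return 2
    g(i=2) -> return 1  (same call as traced above)
  -> return 3
  g(i=3) -> return 2  (same call as traced above)
-> return 5

Final answer: 5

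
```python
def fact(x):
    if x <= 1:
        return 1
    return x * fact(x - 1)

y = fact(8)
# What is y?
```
Call trace:
fact(x=8)
  fact(x=7)
    fact(x=6)
      fact(x=5)
        fact(x=4)
          fact(x=3)
            fact(x=2)
              fact(x=1)
              -> return 1
            -> return 2
          -> return 6
        -> return 24
      -> return 120
    -> return 720
  -> return 5040
-> return 40320

Final answer: 40320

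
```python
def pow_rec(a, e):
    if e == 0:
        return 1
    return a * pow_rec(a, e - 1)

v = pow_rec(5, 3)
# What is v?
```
Call trace:
pow_rec(a=5, e=3)
  pow_rec(a=5, e=2)
    pow_rec(a=5, e=1)
      pow_rec(a=5, e=0)
      -> return 1
    -> return 5
  -> return 25
-> return 125

Final answer: 125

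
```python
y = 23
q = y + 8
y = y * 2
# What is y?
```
Trace:
  y=23
  y=23, q=31
  y=46, q=31

Final answer: 46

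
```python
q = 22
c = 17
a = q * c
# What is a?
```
Trace:
  q=22
  q=22, c=17
  q=22, c=17, a=374

Final answer: 374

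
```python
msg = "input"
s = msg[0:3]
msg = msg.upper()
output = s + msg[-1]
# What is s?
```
Trace:
  msg='input'
  msg='input', s='inp'
  msg='INPUT', s='inp'
  msg='INPUT', s='inp', output='inpT'

Final answer: 'inp'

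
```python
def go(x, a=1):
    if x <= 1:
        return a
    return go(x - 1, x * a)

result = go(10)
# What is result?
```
Call trace:
go(x=10, a=1)
  go(x=9, a=10)
    go(x=8, a=90)
      go(x=7, a=720)
        go(x=6, a=5040)
          go(x=5, a=30240)
            go(x=4, a=151200)
              go(x=3, a=604800)
                go(x=2, a=1814400)
                  go(x=1, a=3628800)
                  -> return 3628800
                -> return 3628800
              -> return 3628800
            -> return 3628800
          -> return 3628800
        -> return 3628800
      -> return 3628800
    -> return 3628800
  -> return 3628800
-> return 3628800

Final answer: 3628800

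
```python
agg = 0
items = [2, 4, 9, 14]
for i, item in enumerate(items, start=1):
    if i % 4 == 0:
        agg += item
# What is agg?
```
Trace:
  agg=0
  agg=0, i=1, item=2
  agg=0, i=2, item=4
  agg=0, i=3, item=9
  agg=14, i=4, item=14

Final answer: 14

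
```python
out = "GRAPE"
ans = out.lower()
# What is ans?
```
Trace:
  out='GRAPE'
  out='GRAPE', ans='grape'

Final answer: 'grape'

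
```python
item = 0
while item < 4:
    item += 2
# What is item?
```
Trace:
  item=0
  item=2
  item=4

Final answer: 4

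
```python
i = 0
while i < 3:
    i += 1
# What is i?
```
Trace:
  i=0
  i=1
  i=2
  i=3

Final answer: 3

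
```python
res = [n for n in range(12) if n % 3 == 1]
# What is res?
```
Trace:
  n=0
  n=1
  n=2
  n=3
  n=4
  n=5
  n=6
  n=7
  n=8
  n=9
  n=10
  n=11
  res=[1, 4, 7, 10]

Final answer: [1, 4, 7, 10]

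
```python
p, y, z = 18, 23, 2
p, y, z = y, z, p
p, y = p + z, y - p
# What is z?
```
Trace:
  p=18, y=23, z=2
  p=23, y=2, z=18
  p=41, y=-21, z=18

Final answer: 18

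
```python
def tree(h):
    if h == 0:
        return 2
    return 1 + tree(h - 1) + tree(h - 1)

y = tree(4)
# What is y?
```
Call trace (a repeated sub-call is expanded the first time; later identical calls just restate its return value):
tree(h=4)
  tree(h=3)
    tree(h=2)
      tree(h=1)
        tree(h=0)
        -> return 2
        tree(h=0)
        -> return 2
      -> return 5
      tree(h=1) -> return 5  (same call as traced above)
    -> return 11
    tree(h=2) -> return 11  (same call as traced above)
  -> return 23
  tree(h=3) -> return 23  (same call as traced above)
-> return 47

Final answer: 47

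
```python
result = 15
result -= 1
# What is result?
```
Trace:
  result=15
  result=14

Final answer: 14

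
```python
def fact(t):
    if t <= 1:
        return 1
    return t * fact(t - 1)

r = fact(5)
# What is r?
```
Call trace:
fact(t=5)
  fact(t=4)
    fact(t=3)
      fact(t=2)
        fact(t=1)
        -> return 1
      -> return 2
    -> return 6
  -> return 24
-> return 120

Final answer: 120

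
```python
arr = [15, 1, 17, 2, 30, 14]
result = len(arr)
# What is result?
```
Trace:
  arr=[15, 1, 17, 2, 30, 14]
  arr=[15, 1, 17, 2, 30, 14], result=6

Final answer: 6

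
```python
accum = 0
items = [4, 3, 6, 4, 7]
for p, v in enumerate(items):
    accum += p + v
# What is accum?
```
Trace:
  accum=0
  accum=4, p=0, v=4
  accum=8, p=1, v=3
  accum=16, p=2, v=6
  accum=23, p=3, v=4
  accum=34, p=4, v=7

Final answer: 34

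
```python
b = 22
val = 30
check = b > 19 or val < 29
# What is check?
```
Trace:
  b=22
  b=22, val=30
  b=22, val=30, check=True

Final answer: True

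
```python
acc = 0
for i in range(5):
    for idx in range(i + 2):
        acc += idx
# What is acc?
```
Trace:
  acc=0
  acc=0, i=0, idx=0
  acc=1, i=0, idx=1
  acc=1, i=1, idx=0
  acc=2, i=1, idx=1
  acc=4, i=1, idx=2
  acc=4, i=2, idx=0
  acc=5, i=2, idx=1
  acc=7, i=2, idx=2
  acc=10, i=2, idx=3
  acc=10, i=3, idx=0
  acc=11, i=3, idx=1
  acc=13, i=3, idx=2
  acc=16, i=3, idx=3
  acc=20, i=3, idx=4
  acc=20, i=4, idx=0
  acc=21, i=4, idx=1
  acc=23, i=4, idx=2
  acc=26, i=4, idx=3
  acc=30, i=4, idx=4
  acc=35, i=4, idx=5

Final answer: 35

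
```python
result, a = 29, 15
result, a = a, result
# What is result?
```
Trace:
  result=29, a=15
  result=15, a=29

Final answer: 15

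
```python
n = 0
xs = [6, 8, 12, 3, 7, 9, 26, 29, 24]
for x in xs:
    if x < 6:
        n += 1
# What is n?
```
Trace:
  n=0
  n=0, x=6
  n=0, x=8
  n=0, x=12
  n=1, x=3
  n=1, x=7
  n=1, x=9
  n=1, x=26
  n=1, x=29
  n=1, x=24

Final answer: 1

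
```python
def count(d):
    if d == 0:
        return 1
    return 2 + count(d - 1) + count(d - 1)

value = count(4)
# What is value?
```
Call trace (a repeated sub-call is expanded the first time; later identical calls just restate its return value):
count(d=4)
  count(d=3)
    count(d=2)
      count(d=1)
        count(d=0)
        -> return 1
        count(d=0)
        -> return 1
      -> return 4
      count(d=1) -> return 4  (same call as traced above)
    -> return 10
    count(d=2) -> return 10  (same call as traced above)
  -> return 22
  count(d=3) -> return 22  (same call as traced above)
-> return 46

Final answer: 46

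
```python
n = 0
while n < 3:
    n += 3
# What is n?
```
Trace:
  n=0
  n=3

Final answer: 3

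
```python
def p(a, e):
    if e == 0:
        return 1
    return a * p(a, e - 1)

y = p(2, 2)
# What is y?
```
Call trace:
p(a=2, e=2)
  p(a=2, e=1)
    p(a=2, e=0)
    -> return 1
  -> return 2
-> return 4

Final answer: 4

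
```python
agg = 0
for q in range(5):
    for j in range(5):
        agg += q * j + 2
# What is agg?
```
Trace:
  agg=0
  agg=2, q=0, j=0
  agg=4, q=0, j=1
  agg=6, q=0, j=2
  agg=8, q=0, j=3
  agg=10, q=0, j=4
  agg=12, q=1, j=0
  agg=15, q=1, j=1
  agg=19, q=1, j=2
  agg=24, q=1, j=3
  agg=30, q=1, j=4
  agg=32, q=2, j=0
  agg=36, q=2, j=1
  agg=42, q=2, j=2
  agg=50, q=2, j=3
  agg=60, q=2, j=4
  agg=62, q=3, j=0
  agg=67, q=3, j=1
  agg=75, q=3, j=2
  agg=86, q=3, j=3
  agg=100, q=3, j=4
  agg=102, q=4, j=0
  agg=108, q=4, j=1
  agg=118, q=4, j=2
  agg=132, q=4, j=3
  agg=150, q=4, j=4

Final answer: 150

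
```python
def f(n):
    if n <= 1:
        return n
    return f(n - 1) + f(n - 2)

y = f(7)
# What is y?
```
Call trace (a repeated sub-call is expanded the first time; later identical calls just restate its return value):
f(n=7)
  f(n=6)
    f(n=5)
      f(n=4)
        f(n=3)
          f(n=2)
            f(n=1)
            -> return 1
            f(n=0)
            -> return 0
          -> return 1
          f(n=1)
          -> return 1
        -> return 2
        f(n=2) -> return 1  (same call as traced above)
      -> return 3
      f(n=3) -> return 2  (same call as traced above)
    -> return 5
    f(n=4) -> return 3  (same call as traced above)
  -> return 8
  f(n=5) -> return 5  (same call as traced above)
-> return 13

Final answer: 13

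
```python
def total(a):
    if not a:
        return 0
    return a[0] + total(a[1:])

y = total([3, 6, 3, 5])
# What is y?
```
Call trace:
total(a=[3, 6, 3, 5])
  total(a=[6, 3, 5])
    total(a=[3, 5])
      total(a=[5])
        total(a=[])
        -> return 0
      -> return 5
    -> return 8
  -> return 14
-> return 17

Final answer: 17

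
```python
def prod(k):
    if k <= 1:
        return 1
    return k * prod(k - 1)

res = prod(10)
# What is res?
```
Call trace:
prod(k=10)
  prod(k=9)
    prod(k=8)
      prod(k=7)
        prod(k=6)
          prod(k=5)
            prod(k=4)
              prod(k=3)
                prod(k=2)
                  prod(k=1)
                  -> return 1
                -> return 2
              -> return 6
            -> return 24
          -> return 120
        -> return 720
      -> return 5040
    -> return 40320
  -> return 362880
-> return 3628800

Final answer: 3628800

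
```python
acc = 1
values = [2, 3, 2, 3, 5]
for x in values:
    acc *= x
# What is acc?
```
Trace:
  acc=1
  acc=2, x=2
  acc=6, x=3
  acc=12, x=2
  acc=36, x=3
  acc=180, x=5

Final answer: 180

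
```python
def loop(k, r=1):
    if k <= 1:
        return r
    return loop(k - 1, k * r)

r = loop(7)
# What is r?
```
Call trace:
loop(k=7, r=1)
  loop(k=6, r=7)
    loop(k=5, r=42)
      loop(k=4, r=210)
        loop(k=3, r=840)
          loop(k=2, r=2520)
            loop(k=1, r=5040)
            -> return 5040
          -> return 5040
        -> return 5040
      -> return 5040
    -> return 5040
  -> return 5040
-> return 5040

Final answer: 5040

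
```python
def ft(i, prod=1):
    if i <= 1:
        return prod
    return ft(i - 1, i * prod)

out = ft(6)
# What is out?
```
Call trace:
ft(i=6, prod=1)
  ft(i=5, prod=6)
    ft(i=4, prod=30)
      ft(i=3, prod=120)
        ft(i=2, prod=360)
          ft(i=1, prod=720)
          -> return 720
        -> return 720
      -> return 720
    -> return 720
  -> return 720
-> return 720

Final answer: 720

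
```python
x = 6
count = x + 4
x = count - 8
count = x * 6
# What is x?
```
Trace:
  x=6
  x=6, count=10
  x=2, count=10
  x=2, count=12

Final answer: 2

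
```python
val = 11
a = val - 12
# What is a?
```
Trace:
  val=11
  val=11, a=-1

Final answer: -1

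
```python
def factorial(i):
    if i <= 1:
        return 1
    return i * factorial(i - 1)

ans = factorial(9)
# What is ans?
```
Call trace:
factorial(i=9)
  factorial(i=8)
    factorial(i=7)
      factorial(i=6)
        factorial(i=5)
          factorial(i=4)
            factorial(i=3)
              factorial(i=2)
                factorial(i=1)
                -> return 1
              -> return 2
            -> return 6
          -> return 24
        -> return 120
      -> return 720
    -> return 5040
  -> return 40320
-> return 362880

Final answer: 362880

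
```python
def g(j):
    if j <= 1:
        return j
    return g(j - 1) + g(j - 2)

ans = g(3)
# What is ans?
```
Call trace:
g(j=3)
  g(j=2)
    g(j=1)
    -> return 1
    g(j=0)
    -> return 0
  -> return 1
  g(j=1)
  -> return 1
-> return 2

Final answer: 2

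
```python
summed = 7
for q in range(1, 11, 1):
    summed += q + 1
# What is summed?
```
Trace:
  summed=7
  summed=9, q=1
  summed=12, q=2
  summed=16, q=3
  summed=21, q=4
  summed=27, q=5
  summed=34, q=6
  summed=42, q=7
  summed=51, q=8
  summed=61, q=9
  summed=72, q=10

Final answer: 72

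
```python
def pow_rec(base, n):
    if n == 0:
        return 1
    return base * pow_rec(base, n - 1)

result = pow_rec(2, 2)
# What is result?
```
Call trace:
pow_rec(base=2, n=2)
  pow_rec(base=2, n=1)
    pow_rec(base=2, n=0)
    -> return 1
  -> return 2
-> return 4

Final answer: 4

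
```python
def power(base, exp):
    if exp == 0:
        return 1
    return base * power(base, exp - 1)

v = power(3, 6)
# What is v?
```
Call trace:
power(base=3, exp=6)
  power(base=3, exp=5)
    power(base=3, exp=4)
      power(base=3, exp=3)
        power(base=3, exp=2)
          power(base=3, exp=1)
            power(base=3, exp=0)
            -> return 1
          -> return 3
        -> return 9
      -> return 27
    -> return 81
  -> return 243
-> return 729

Final answer: 729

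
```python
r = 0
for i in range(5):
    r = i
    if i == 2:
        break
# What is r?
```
Trace:
  r=0
  r=0, i=0
  r=1, i=1
  r=2, i=2

Final answer: 2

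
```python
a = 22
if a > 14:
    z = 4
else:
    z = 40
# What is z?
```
Trace:
  a=22
  a=22, z=4

Final answer: 4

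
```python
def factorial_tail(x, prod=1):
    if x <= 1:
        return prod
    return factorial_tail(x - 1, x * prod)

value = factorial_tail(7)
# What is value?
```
Call trace:
factorial_tail(x=7, prod=1)
  factorial_tail(x=6, prod=7)
    factorial_tail(x=5, prod=42)
      factorial_tail(x=4, prod=210)
        factorial_tail(x=3, prod=840)
          factorial_tail(x=2, prod=2520)
            factorial_tail(x=1, prod=5040)
            -> return 5040
          -> return 5040
        -> return 5040
      -> return 5040
    -> return 5040
  -> return 5040
-> return 5040

Final answer: 5040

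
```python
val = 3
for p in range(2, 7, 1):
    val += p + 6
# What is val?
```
Trace:
  val=3
  val=11, p=2
  val=20, p=3
  val=30, p=4
  val=41, p=5
  val=53, p=6

Final answer: 53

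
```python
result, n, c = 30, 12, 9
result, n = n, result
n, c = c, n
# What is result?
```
Trace:
  result=30, n=12, c=9
  result=12, n=30, c=9
  result=12, n=9, c=30

Final answer: 12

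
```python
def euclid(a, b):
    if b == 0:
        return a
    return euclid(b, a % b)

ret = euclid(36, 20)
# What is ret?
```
Call trace:
euclid(a=36, b=20)
  euclid(a=20, b=16)
    euclid(a=16, b=4)
      euclid(a=4, b=0)
      -> return 4
    -> return 4
  -> return 4
-> return 4

Final answer: 4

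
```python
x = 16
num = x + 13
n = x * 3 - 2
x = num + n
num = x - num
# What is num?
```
Trace:
  x=16
  x=16, num=29
  x=16, num=29, n=46
  x=75, num=29, n=46
  x=75, num=46, n=46

Final answer: 46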